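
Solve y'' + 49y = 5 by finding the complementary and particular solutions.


Homogeneous part: r² + 49 = 0 ⇒ r = ±7i, so y_h = C₁cos(7x) + C₂sin(7x).
Try constant y_p = A; plug in: 49A = 5 ⇒ A = 5/49.
General solution: y = C₁cos(7x) + C₂sin(7x) + 5/49.


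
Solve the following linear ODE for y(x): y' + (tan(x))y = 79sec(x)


P(x) = tan(x) ⇒ μ = e^(∫tan(x)dx) = sec(x).
(sec(x) y)' = 79sec²(x) ⇒ sec(x) y = 79tan(x) + C.
Multiply by cos(x): y = 79sin(x) + C·cos(x).


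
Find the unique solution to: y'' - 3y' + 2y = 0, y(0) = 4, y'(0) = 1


Characteristic roots of r² - 3r + 2 = 0 are 1, 2.
General solution y = c₁ e^(x) + c₂ e^(2x).
Apply y(0) = 4: c₁ + c₂ = 4. Apply y'(0) = 1: 1 c₁ + 2 c₂ = 1.
Solve: c₁ = 7, c₂ = -3.
Particular solution: y = 7e^(x) - 3e^(2x).


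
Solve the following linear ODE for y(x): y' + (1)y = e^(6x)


P(x) = 1 ⇒ μ = e^(x).
(μ y)' = e^(7x) ⇒ μ y = e^(7x)/7 + C.
Divide by μ: y = (1/7)e^(6x) + Ce^(-x).


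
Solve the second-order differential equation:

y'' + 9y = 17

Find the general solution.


Homogeneous part: r² + 9 = 0 ⇒ r = ±3i, so y_h = C₁cos(3x) + C₂sin(3x).
Try constant y_p = A; plug in: 9A = 17 ⇒ A = 17/9.
General solution: y = C₁cos(3x) + C₂sin(3x) + 17/9.


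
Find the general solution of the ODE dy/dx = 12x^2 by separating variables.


Integrate both sides with respect to x: y = ∫ 12x^2 dx = 4x^3 + C.


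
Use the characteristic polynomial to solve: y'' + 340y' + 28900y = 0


Characteristic equation: r² + 340r + 28900 = 0, i.e. (r + 170)² = 0.
Repeated root r = -170; include an x factor for the second linearly independent solution.
General solution: y = (C₁ + C₂x)e^(-170x).


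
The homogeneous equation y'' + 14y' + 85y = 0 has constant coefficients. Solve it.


Characteristic equation: r² + 14r + 85 = 0.
Discriminant is negative; roots r = -7 ± 6i (complex conjugate pair).
General solution uses e^(α x)(C₁ cos(β x) + C₂ sin(β x)): y = e^(-7x)(C₁cos(6x) + C₂sin(6x)).


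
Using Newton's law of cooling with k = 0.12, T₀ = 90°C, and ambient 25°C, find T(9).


Newton's law: dT/dt = -k(T - T_a) has solution T(t) = T_a + (T₀ - T_a)e^(-kt).
Plug in T_a = 25, T₀ = 90, k = 0.12, t = 9: T(9) = 25 + (65)e^(-1.08) ≈ 47.1°C.


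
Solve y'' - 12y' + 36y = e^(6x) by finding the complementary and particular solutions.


Characteristic polynomial (r - 6)² = 0; repeated root r = 6.
y_h = (C₁ + C₂x)e^(6x). Forcing matches the repeated root (resonance), so try y_p = Ax² e^(6x).
Substitute and solve for A: 2A = 1, so A = 1/2.
General solution: y = (C₁ + C₂x + (1/2)x²)e^(6x).


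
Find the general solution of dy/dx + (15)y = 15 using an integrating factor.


P(x) = 15, Q(x) = 15; integrating factor μ = e^(15x).
(μ y)' = 15e^(15x) ⇒ μ y = e^(15x) + C.
Divide by μ: y = 1 + Ce^(-15x).


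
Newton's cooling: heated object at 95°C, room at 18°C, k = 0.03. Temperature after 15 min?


Newton's law: dT/dt = -k(T - T_a) has solution T(t) = T_a + (T₀ - T_a)e^(-kt).
Plug in T_a = 18, T₀ = 95, k = 0.03, t = 15: T(15) = 18 + (77)e^(-0.45) ≈ 67.1°C.


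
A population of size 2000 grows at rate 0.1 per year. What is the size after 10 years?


The ODE dP/dt = 0.1P has solution P(t) = P(0)e^(0.1t).
Substitute P(0) = 2000 and t = 10: P(10) = 2000 e^(1.00) ≈ 5437.


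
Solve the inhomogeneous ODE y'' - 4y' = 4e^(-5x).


Characteristic roots of r² - 4r = 0 are 4, 0.
y_h = C₁e^(4x) + C₂.
Forcing exponent -5 is not a characteristic root; try y_p = Ae^(-5x).
Substitute: A·(25 + (-4)·-5 + (0)) = A·45 = 4, so A = 4/45.
General solution: y = C₁e^(4x) + C₂ + (4/45)e^(-5x).


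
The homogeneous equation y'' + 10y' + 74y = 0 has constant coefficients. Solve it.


Characteristic equation: r² + 10r + 74 = 0.
Discriminant is negative; roots r = -5 ± 7i (complex conjugate pair).
General solution uses e^(α x)(C₁ cos(β x) + C₂ sin(β x)): y = e^(-5x)(C₁cos(7x) + C₂sin(7x)).


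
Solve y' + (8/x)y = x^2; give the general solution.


P(x) = 8/x ⇒ μ = x^8.
(x^8 y)' = x^8·x^2 = x^10.
Integrate: x^8 y = x^11/(11) + C.
Solve for y: y = (1/11)x^3 + C/x^8.


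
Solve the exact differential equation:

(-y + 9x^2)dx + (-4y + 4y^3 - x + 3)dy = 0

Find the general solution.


Check exactness: ∂M/∂y = -1 and ∂N/∂x = -1; equal, so the equation is exact.
Integrate M with respect to x (treating y as constant): ∫M dx = -xy + 3x^3 + h(y).
Differentiate w.r.t. y and set equal to N: the x-dependent terms already match, leaving h'(y) = -4y + 4y^3 + 3. Integrate: h(y) = -2y^2 + y^4 + 3y.
So F(x,y) = -2y^2 + y^4 - xy + 3x^3 + 3y.
General solution: -2y^2 + y^4 - xy + 3x^3 + 3y = C.


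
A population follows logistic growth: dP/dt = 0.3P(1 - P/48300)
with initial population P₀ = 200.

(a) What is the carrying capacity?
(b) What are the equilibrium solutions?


Logistic ODE dP/dt = 0.3P(1 - P/48300) has equilibria where dP/dt = 0, i.e. P = 0 or P = 48300.
The coefficient (1 - P/K) = 0 when P = K, identifying K = 48300 as the carrying capacity.
(a) K = 48300; (b) equilibria P = 0 and P = 48300.


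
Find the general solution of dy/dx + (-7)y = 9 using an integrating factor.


P(x) = -7 ⇒ μ = e^(-7x).
(μ y)' = 9e^(-7x) ⇒ μ y = -(9/7)e^(-7x) + C.
Divide by μ: y = -9/7 + Ce^(7x).


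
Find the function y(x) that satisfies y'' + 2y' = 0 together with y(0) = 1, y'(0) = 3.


Characteristic roots of r² + 2r = 0 are -2, 0.
General solution y = c₁ e^(-2x) + c₂.
Apply y(0) = 1: c₁ + c₂ = 1. Apply y'(0) = 3: -2 c₁ + 0 c₂ = 3.
Solve: c₁ = -3/2, c₂ = 5/2.
Particular solution: y = -(3/2)e^(-2x) + 5/2.


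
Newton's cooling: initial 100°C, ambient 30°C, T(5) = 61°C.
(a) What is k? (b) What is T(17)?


Newton's law: T(t) = T_a + (T₀ - T_a)e^(-kt).
(a) Use T(5) = 61: (61 - 30)/(100 - 30) = e^(-k·5), so k = -ln(0.443)/5 ≈ 0.1629.
(b) Apply k to t = 17: T(17) = 30 + (70)e^(-2.769) ≈ 34.4°C.


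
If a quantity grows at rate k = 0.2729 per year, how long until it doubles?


Exponential growth: P(t) = P₀ e^(0.2729t). Set P(t)/P₀ = 2: e^(0.2729t) = 2.
Solve: t = ln(2)/0.2729 ≈ 2.54 years.


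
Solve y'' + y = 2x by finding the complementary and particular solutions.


Homogeneous: r² + 1 = 0 ⇒ r = ±1i, y_h = C₁cos(x) + C₂sin(x).
Polynomial forcing; try y_p = Ax + B. Then y_p'' + 1 y_p = 1(Ax + B) = 2x, so B = 0 and A = 2.
General solution: y = C₁cos(x) + C₂sin(x) + 2x.


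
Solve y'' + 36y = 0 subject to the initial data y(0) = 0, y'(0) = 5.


Characteristic roots of r² + 36 = 0 are ±6i, so y = C₁cos(6x) + C₂sin(6x).
Apply y(0) = 0: C₁ = 0. Differentiate and apply y'(0) = 5: 6·C₂ = 5, so C₂ = 5/6.
Particular solution: y = (5/6)sin(6x).


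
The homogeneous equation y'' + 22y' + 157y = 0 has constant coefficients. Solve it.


Characteristic equation: r² + 22r + 157 = 0.
Discriminant is negative; roots r = -11 ± 6i (complex conjugate pair).
General solution uses e^(α x)(C₁ cos(β x) + C₂ sin(β x)): y = e^(-11x)(C₁cos(6x) + C₂sin(6x)).


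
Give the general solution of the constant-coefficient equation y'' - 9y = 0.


Characteristic equation: r² - 9 = 0.
Factor: (r + 3)(r - 3) = 0 ⇒ r = -3, 3 (distinct real).
General solution: y = C₁e^(-3x) + C₂e^(3x).


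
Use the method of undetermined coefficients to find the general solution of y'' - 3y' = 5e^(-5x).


Characteristic roots of r² - 3r = 0 are 0, 3.
y_h = C₁ + C₂e^(3x).
Forcing exponent -5 is not a characteristic root; try y_p = Ae^(-5x).
Substitute: A·(25 + (-3)·-5 + (0)) = A·40 = 5, so A = 1/8.
General solution: y = C₁ + C₂e^(3x) + (1/8)e^(-5x).


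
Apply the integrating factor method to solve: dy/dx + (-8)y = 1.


P(x) = -8 ⇒ μ = e^(-8x).
(μ y)' = e^(-8x) ⇒ μ y = -(1/8)e^(-8x) + C.
Divide by μ: y = -1/8 + Ce^(8x).


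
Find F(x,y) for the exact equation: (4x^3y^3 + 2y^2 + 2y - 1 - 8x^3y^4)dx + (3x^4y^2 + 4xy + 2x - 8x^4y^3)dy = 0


Check exactness: ∂M/∂y = 12x^3y^2 + 4y + 2 - 32x^3y^3 and ∂N/∂x = 12x^3y^2 + 4y + 2 - 32x^3y^3; equal, so the equation is exact.
Integrate M with respect to x (treating y as constant): ∫M dx = x^4y^3 + 2xy^2 + 2xy - x - 2x^4y^4 + h(y).
Differentiate w.r.t. y and set equal to N: all terms match, so h'(y) = 0 and h is a constant absorbed into C.
General solution: x^4y^3 + 2xy^2 + 2xy - x - 2x^4y^4 = C.


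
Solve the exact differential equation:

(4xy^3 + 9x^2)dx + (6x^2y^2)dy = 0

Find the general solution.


Check exactness: ∂M/∂y = 12xy^2 and ∂N/∂x = 12xy^2; equal, so the equation is exact.
Integrate M with respect to x (treating y as constant): ∫M dx = 2x^2y^3 + 3x^3 + h(y).
Differentiate w.r.t. y and set equal to N: all terms match, so h'(y) = 0 and h is a constant absorbed into C.
General solution: 2x^2y^3 + 3x^3 = C.


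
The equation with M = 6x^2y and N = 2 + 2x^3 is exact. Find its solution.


Check exactness: ∂M/∂y = 6x^2 and ∂N/∂x = 6x^2; equal, so the equation is exact.
Integrate M with respect to x (treating y as constant): ∫M dx = 2x^3y + h(y).
Differentiate w.r.t. y and set equal to N: the x-dependent terms already match, leaving h'(y) = 2. Integrate: h(y) = 2y.
So F(x,y) = 2y + 2x^3y.
General solution: 2y + 2x^3y = C.


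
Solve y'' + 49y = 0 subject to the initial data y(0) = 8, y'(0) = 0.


Characteristic roots of r² + 49 = 0 are ±7i, so y = C₁cos(7x) + C₂sin(7x).
Apply y(0) = 8: C₁ = 8. Differentiate and apply y'(0) = 0: 7·C₂ = 0, so C₂ = 0.
Particular solution: y = 8cos(7x).


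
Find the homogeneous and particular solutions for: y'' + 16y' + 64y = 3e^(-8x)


Characteristic polynomial (r + 8)² = 0; repeated root r = -8.
y_h = (C₁ + C₂x)e^(-8x). Forcing matches the repeated root (resonance), so try y_p = Ax² e^(-8x).
Substitute and solve for A: 2A = 3, so A = 3/2.
General solution: y = (C₁ + C₂x + (3/2)x²)e^(-8x).


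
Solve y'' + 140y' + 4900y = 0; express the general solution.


Characteristic equation: r² + 140r + 4900 = 0, i.e. (r + 70)² = 0.
Repeated root r = -70; include an x factor for the second linearly independent solution.
General solution: y = (C₁ + C₂x)e^(-70x).


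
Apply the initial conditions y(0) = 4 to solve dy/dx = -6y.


General solution of y' = -6y is y = Ce^(-6x).
Apply y(0) = 4: C = 4.
Particular solution: y = 4e^(-6x).


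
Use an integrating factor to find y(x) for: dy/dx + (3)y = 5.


P(x) = 3, Q(x) = 5; integrating factor μ = e^(3x).
(μ y)' = 5e^(3x) ⇒ μ y = (5/3)e^(3x) + C.
Divide by μ: y = 5/3 + Ce^(-3x).


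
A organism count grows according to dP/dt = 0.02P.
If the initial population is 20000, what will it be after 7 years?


The ODE dP/dt = 0.02P has solution P(t) = P(0)e^(0.02t).
Substitute P(0) = 20000 and t = 7: P(7) = 20000 e^(0.14) ≈ 23005.


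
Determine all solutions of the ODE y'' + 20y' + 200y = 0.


Characteristic equation: r² + 20r + 200 = 0.
Discriminant is negative; roots r = -10 ± 10i (complex conjugate pair).
General solution uses e^(α x)(C₁ cos(β x) + C₂ sin(β x)): y = e^(-10x)(C₁cos(10x) + C₂sin(10x)).


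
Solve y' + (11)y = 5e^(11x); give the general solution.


P(x) = 11 ⇒ μ = e^(11x).
(μ y)' = 5e^(22x) ⇒ μ y = (5/22)e^(22x) + C.
Divide by μ: y = (5/22)e^(11x) + Ce^(-11x).


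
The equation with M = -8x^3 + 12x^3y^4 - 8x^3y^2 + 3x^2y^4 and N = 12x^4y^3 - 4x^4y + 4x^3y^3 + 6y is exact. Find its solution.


Check exactness: ∂M/∂y = 48x^3y^3 - 16x^3y + 12x^2y^3 and ∂N/∂x = 48x^3y^3 - 16x^3y + 12x^2y^3; equal, so the equation is exact.
Integrate M with respect to x (treating y as constant): ∫M dx = -2x^4 + 3x^4y^4 - 2x^4y^2 + x^3y^4 + h(y).
Differentiate w.r.t. y and set equal to N: the x-dependent terms already match, leaving h'(y) = 6y. Integrate: h(y) = 3y^2.
So F(x,y) = -2x^4 + 3x^4y^4 - 2x^4y^2 + x^3y^4 + 3y^2.
General solution: -2x^4 + 3x^4y^4 - 2x^4y^2 + x^3y^4 + 3y^2 = C.


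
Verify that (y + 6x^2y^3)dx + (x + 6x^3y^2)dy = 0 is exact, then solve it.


Check exactness: ∂M/∂y = 1 + 18x^2y^2 and ∂N/∂x = 1 + 18x^2y^2; equal, so the equation is exact.
Integrate M with respect to x (treating y as constant): ∫M dx = xy + 2x^3y^3 + h(y).
Differentiate w.r.t. y and set equal to N: all terms match, so h'(y) = 0 and h is a constant absorbed into C.
General solution: xy + 2x^3y^3 = C.


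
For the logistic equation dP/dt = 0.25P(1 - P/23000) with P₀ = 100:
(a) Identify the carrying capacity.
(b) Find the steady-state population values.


Logistic ODE dP/dt = 0.25P(1 - P/23000) has equilibria where dP/dt = 0, i.e. P = 0 or P = 23000.
The coefficient (1 - P/K) = 0 when P = K, identifying K = 23000 as the carrying capacity.
(a) K = 23000; (b) equilibria P = 0 and P = 23000.


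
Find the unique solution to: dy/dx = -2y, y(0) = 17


General solution of y' = -2y is y = Ce^(-2x).
Apply y(0) = 17: C = 17.
Particular solution: y = 17e^(-2x).


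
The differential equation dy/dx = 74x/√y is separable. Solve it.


Separate: √y dy = 74x dx.
Integrate: (2/3)y^(3/2) = 37x² + C.


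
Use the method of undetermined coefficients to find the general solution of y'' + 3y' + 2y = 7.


Characteristic roots of r² + 3r + 2 = 0 are -1, -2.
y_h = C₁e^(-x) + C₂e^(-2x).
Constant forcing; try y_p = A. Then 2A = 7 ⇒ A = 7/2.
General solution: y = C₁e^(-x) + C₂e^(-2x) + 7/2.


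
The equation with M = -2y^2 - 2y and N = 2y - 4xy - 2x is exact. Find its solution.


Check exactness: ∂M/∂y = -4y - 2 and ∂N/∂x = -4y - 2; equal, so the equation is exact.
Integrate M with respect to x (treating y as constant): ∫M dx = -2xy^2 - 2xy + h(y).
Differentiate w.r.t. y and set equal to N: the x-dependent terms already match, leaving h'(y) = 2y. Integrate: h(y) = y^2.
So F(x,y) = y^2 - 2xy^2 - 2xy.
General solution: y^2 - 2xy^2 - 2xy = C.


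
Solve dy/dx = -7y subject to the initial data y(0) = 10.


General solution of y' = -7y is y = Ce^(-7x).
Apply y(0) = 10: C = 10.
Particular solution: y = 10e^(-7x).


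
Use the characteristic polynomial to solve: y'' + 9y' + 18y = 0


Characteristic equation: r² + 9r + 18 = 0.
Factor: (r + 3)(r + 6) = 0 ⇒ r = -3, -6 (distinct real).
General solution: y = C₁e^(-3x) + C₂e^(-6x).


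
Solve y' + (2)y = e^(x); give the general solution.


P(x) = 2 ⇒ μ = e^(2x).
(μ y)' = e^(3x) ⇒ μ y = e^(3x)/3 + C.
Divide by μ: y = (1/3)e^(x) + Ce^(-2x).


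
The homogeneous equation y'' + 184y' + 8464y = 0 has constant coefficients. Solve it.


Characteristic equation: r² + 184r + 8464 = 0, i.e. (r + 92)² = 0.
Repeated root r = -92; include an x factor for the second linearly independent solution.
General solution: y = (C₁ + C₂x)e^(-92x).


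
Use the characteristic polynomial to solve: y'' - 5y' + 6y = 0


Characteristic equation: r² - 5r + 6 = 0.
Factor: (r - 2)(r - 3) = 0 ⇒ r = 2, 3 (distinct real).
General solution: y = C₁e^(2x) + C₂e^(3x).


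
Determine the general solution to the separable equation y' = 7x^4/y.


Separate variables: y dy = 7x^4 dx.
Integrate both sides: y²/2 = (7/5)x^5 + C₀.
Multiply by 2: y² = (14/5)x^5 + C.


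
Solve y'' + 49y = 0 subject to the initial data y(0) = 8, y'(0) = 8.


Characteristic roots of r² + 49 = 0 are ±7i, so y = C₁cos(7x) + C₂sin(7x).
Apply y(0) = 8: C₁ = 8. Differentiate and apply y'(0) = 8: 7·C₂ = 8, so C₂ = 8/7.
Particular solution: y = 8cos(7x) + (8/7)sin(7x).


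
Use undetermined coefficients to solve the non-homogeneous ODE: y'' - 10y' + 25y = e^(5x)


Characteristic polynomial (r - 5)² = 0; repeated root r = 5.
y_h = (C₁ + C₂x)e^(5x). Forcing matches the repeated root (resonance), so try y_p = Ax² e^(5x).
Substitute and solve for A: 2A = 1, so A = 1/2.
General solution: y = (C₁ + C₂x + (1/2)x²)e^(5x).


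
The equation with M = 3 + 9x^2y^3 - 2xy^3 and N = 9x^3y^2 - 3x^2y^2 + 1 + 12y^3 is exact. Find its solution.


Check exactness: ∂M/∂y = 27x^2y^2 - 6xy^2 and ∂N/∂x = 27x^2y^2 - 6xy^2; equal, so the equation is exact.
Integrate M with respect to x (treating y as constant): ∫M dx = 3x + 3x^3y^3 - x^2y^3 + h(y).
Differentiate w.r.t. y and set equal to N: the x-dependent terms already match, leaving h'(y) = 1 + 12y^3. Integrate: h(y) = y + 3y^4.
So F(x,y) = 3x + 3x^3y^3 - x^2y^3 + y + 3y^4.
General solution: 3x + 3x^3y^3 - x^2y^3 + y + 3y^4 = C.


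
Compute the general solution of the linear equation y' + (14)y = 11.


P(x) = 14, Q(x) = 11; integrating factor μ = e^(14x).
(μ y)' = 11e^(14x) ⇒ μ y = (11/14)e^(14x) + C.
Divide by μ: y = 11/14 + Ce^(-14x).


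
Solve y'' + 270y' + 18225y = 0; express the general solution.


Characteristic equation: r² + 270r + 18225 = 0, i.e. (r + 135)² = 0.
Repeated root r = -135; include an x factor for the second linearly independent solution.
General solution: y = (C₁ + C₂x)e^(-135x).


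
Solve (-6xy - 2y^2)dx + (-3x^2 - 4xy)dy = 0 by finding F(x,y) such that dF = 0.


Check exactness: ∂M/∂y = -6x - 4y and ∂N/∂x = -6x - 4y; equal, so the equation is exact.
Integrate M with respect to x (treating y as constant): ∫M dx = -3x^2y - 2xy^2 + h(y).
Differentiate w.r.t. y and set equal to N: all terms match, so h'(y) = 0 and h is a constant absorbed into C.
General solution: -3x^2y - 2xy^2 = C.


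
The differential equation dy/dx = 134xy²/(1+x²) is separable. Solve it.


Separate: dy/y² = 134x/(1+x²) dx.
Integrate LHS: ∫ dy/y² = -1/y.
Integrate RHS via u = 1+x²: 67ln(1+x²) + C.
Result: -1/y = 67ln(1+x²) + C.


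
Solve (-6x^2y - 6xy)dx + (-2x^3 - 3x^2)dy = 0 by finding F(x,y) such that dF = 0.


Check exactness: ∂M/∂y = -6x^2 - 6x and ∂N/∂x = -6x^2 - 6x; equal, so the equation is exact.
Integrate M with respect to x (treating y as constant): ∫M dx = -2x^3y - 3x^2y + h(y).
Differentiate w.r.t. y and set equal to N: all terms match, so h'(y) = 0 and h is a constant absorbed into C.
General solution: -2x^3y - 3x^2y = C.


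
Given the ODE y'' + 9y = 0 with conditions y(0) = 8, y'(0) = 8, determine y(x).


Characteristic roots of r² + 9 = 0 are ±3i, so y = C₁cos(3x) + C₂sin(3x).
Apply y(0) = 8: C₁ = 8. Differentiate and apply y'(0) = 8: 3·C₂ = 8, so C₂ = 8/3.
Particular solution: y = 8cos(3x) + (8/3)sin(3x).


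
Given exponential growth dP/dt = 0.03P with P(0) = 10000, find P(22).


The ODE dP/dt = 0.03P has solution P(t) = P(0)e^(0.03t).
Substitute P(0) = 10000 and t = 22: P(22) = 10000 e^(0.66) ≈ 19348.


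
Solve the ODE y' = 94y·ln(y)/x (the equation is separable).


Separate: dy/[y ln(y)] = 94 dx/x.
Substitute u = ln(y): du/u = 94 dx/x.
Integrate: ln|ln(y)| = 94ln|x| + C₀, hence ln(y) = C·x^94.


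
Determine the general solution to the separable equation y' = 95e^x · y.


Separate variables: dy/y = 95e^x dx.
Integrate: ln|y| = 95e^x + C₀.
Exponentiate: y = Ce^(95e^x).


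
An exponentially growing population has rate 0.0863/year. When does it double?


Exponential growth: P(t) = P₀ e^(0.0863t). Set P(t)/P₀ = 2: e^(0.0863t) = 2.
Solve: t = ln(2)/0.0863 ≈ 8.03 years.


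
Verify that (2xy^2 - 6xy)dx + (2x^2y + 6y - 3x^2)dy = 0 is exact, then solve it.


Check exactness: ∂M/∂y = 4xy - 6x and ∂N/∂x = 4xy - 6x; equal, so the equation is exact.
Integrate M with respect to x (treating y as constant): ∫M dx = x^2y^2 - 3x^2y + h(y).
Differentiate w.r.t. y and set equal to N: the x-dependent terms already match, leaving h'(y) = 6y. Integrate: h(y) = 3y^2.
So F(x,y) = x^2y^2 + 3y^2 - 3x^2y.
General solution: x^2y^2 + 3y^2 - 3x^2y = C.


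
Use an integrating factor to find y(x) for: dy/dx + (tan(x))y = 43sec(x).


P(x) = tan(x) ⇒ μ = e^(∫tan(x)dx) = sec(x).
(sec(x) y)' = 43sec²(x) ⇒ sec(x) y = 43tan(x) + C.
Multiply by cos(x): y = 43sin(x) + C·cos(x).


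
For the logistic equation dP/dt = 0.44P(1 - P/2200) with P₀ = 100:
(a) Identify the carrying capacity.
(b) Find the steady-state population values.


Logistic ODE dP/dt = 0.44P(1 - P/2200) has equilibria where dP/dt = 0, i.e. P = 0 or P = 2200.
The coefficient (1 - P/K) = 0 when P = K, identifying K = 2200 as the carrying capacity.
(a) K = 2200; (b) equilibria P = 0 and P = 2200.


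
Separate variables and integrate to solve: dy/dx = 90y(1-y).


Separate: dy/[y(1-y)] = 90 dx.
Partial fractions: 1/[y(1-y)] = 1/y + 1/(1-y).
Integrate: ln|y/(1-y)| = 90x + C₀.
Solve for y: y = 1/(1 + Ce^(-90x)).


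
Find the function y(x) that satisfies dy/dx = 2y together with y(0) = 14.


General solution of y' = 2y is y = Ce^(2x).
Apply y(0) = 14: C = 14.
Particular solution: y = 14e^(2x).


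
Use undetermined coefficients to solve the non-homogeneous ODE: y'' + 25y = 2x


Homogeneous: r² + 25 = 0 ⇒ r = ±5i, y_h = C₁cos(5x) + C₂sin(5x).
Polynomial forcing; try y_p = Ax + B. Then y_p'' + 25 y_p = 25(Ax + B) = 2x, so B = 0 and A = 2/25.
General solution: y = C₁cos(5x) + C₂sin(5x) + (2/25)x.


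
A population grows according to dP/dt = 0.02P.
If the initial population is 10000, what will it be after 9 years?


The ODE dP/dt = 0.02P has solution P(t) = P(0)e^(0.02t).
Substitute P(0) = 10000 and t = 9: P(9) = 10000 e^(0.18) ≈ 11972.


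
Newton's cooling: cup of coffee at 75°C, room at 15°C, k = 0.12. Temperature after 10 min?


Newton's law: dT/dt = -k(T - T_a) has solution T(t) = T_a + (T₀ - T_a)e^(-kt).
Plug in T_a = 15, T₀ = 75, k = 0.12, t = 10: T(10) = 15 + (60)e^(-1.20) ≈ 33.1°C.


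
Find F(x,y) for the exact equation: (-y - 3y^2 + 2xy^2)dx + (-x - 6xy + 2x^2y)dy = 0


Check exactness: ∂M/∂y = -1 - 6y + 4xy and ∂N/∂x = -1 - 6y + 4xy; equal, so the equation is exact.
Integrate M with respect to x (treating y as constant): ∫M dx = -xy - 3xy^2 + x^2y^2 + h(y).
Differentiate w.r.t. y and set equal to N: all terms match, so h'(y) = 0 and h is a constant absorbed into C.
General solution: -xy - 3xy^2 + x^2y^2 = C.


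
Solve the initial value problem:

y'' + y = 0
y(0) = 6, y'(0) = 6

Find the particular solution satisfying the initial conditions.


Characteristic roots of r² + 1 = 0 are ±1i, so y = C₁cos(x) + C₂sin(x).
Apply y(0) = 6: C₁ = 6. Differentiate and apply y'(0) = 6: 1·C₂ = 6, so C₂ = 6.
Particular solution: y = 6cos(x) + 6sin(x).


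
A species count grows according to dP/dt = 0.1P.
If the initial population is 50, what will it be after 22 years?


The ODE dP/dt = 0.1P has solution P(t) = P(0)e^(0.1t).
Substitute P(0) = 50 and t = 22: P(22) = 50 e^(2.20) ≈ 451.


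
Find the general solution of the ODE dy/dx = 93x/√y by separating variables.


Separate: √y dy = 93x dx.
Integrate: (2/3)y^(3/2) = (93/2)x² + C.


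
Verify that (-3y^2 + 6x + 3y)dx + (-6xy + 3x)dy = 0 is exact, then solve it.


Check exactness: ∂M/∂y = -6y + 3 and ∂N/∂x = -6y + 3; equal, so the equation is exact.
Integrate M with respect to x (treating y as constant): ∫M dx = -3xy^2 + 3x^2 + 3xy + h(y).
Differentiate w.r.t. y and set equal to N: all terms match, so h'(y) = 0 and h is a constant absorbed into C.
General solution: -3xy^2 + 3x^2 + 3xy = C.


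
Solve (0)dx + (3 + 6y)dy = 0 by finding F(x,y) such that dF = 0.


Check exactness: ∂M/∂y = 0 and ∂N/∂x = 0; equal, so the equation is exact.
Integrate M with respect to x (treating y as constant): ∫M dx = 0 + h(y).
Differentiate w.r.t. y and set equal to N: the x-dependent terms already match, leaving h'(y) = 3 + 6y. Integrate: h(y) = 3y + 3y^2.
So F(x,y) = 3y + 3y^2.
General solution: 3y + 3y^2 = C.


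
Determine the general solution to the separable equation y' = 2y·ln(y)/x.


Separate: dy/[y ln(y)] = 2 dx/x.
Substitute u = ln(y): du/u = 2 dx/x.
Integrate: ln|ln(y)| = 2ln|x| + C₀, hence ln(y) = C·x^2.


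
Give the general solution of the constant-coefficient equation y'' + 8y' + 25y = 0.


Characteristic equation: r² + 8r + 25 = 0.
Discriminant is negative; roots r = -4 ± 3i (complex conjugate pair).
General solution uses e^(α x)(C₁ cos(β x) + C₂ sin(β x)): y = e^(-4x)(C₁cos(3x) + C₂sin(3x)).


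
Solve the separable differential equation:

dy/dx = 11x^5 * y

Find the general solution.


Separate variables: dy/y = 11x^5 dx.
Integrate: ln|y| = (11/6)x^6 + C₀.
Exponentiate: y = Ce^((11/6)x^6).


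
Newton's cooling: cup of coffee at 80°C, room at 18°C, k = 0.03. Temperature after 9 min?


Newton's law: dT/dt = -k(T - T_a) has solution T(t) = T_a + (T₀ - T_a)e^(-kt).
Plug in T_a = 18, T₀ = 80, k = 0.03, t = 9: T(9) = 18 + (62)e^(-0.27) ≈ 65.3°C.


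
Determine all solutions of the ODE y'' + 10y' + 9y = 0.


Characteristic equation: r² + 10r + 9 = 0.
Factor: (r + 9)(r + 1) = 0 ⇒ r = -9, -1 (distinct real).
General solution: y = C₁e^(-9x) + C₂e^(-x).


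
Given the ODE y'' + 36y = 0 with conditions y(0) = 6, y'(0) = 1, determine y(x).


Characteristic roots of r² + 36 = 0 are ±6i, so y = C₁cos(6x) + C₂sin(6x).
Apply y(0) = 6: C₁ = 6. Differentiate and apply y'(0) = 1: 6·C₂ = 1, so C₂ = 1/6.
Particular solution: y = 6cos(6x) + (1/6)sin(6x).


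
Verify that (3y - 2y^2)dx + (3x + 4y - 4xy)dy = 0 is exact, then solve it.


Check exactness: ∂M/∂y = 3 - 4y and ∂N/∂x = 3 - 4y; equal, so the equation is exact.
Integrate M with respect to x (treating y as constant): ∫M dx = 3xy - 2xy^2 + h(y).
Differentiate w.r.t. y and set equal to N: the x-dependent terms already match, leaving h'(y) = 4y. Integrate: h(y) = 2y^2.
So F(x,y) = 3xy + 2y^2 - 2xy^2.
General solution: 3xy + 2y^2 - 2xy^2 = C.


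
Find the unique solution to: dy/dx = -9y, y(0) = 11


General solution of y' = -9y is y = Ce^(-9x).
Apply y(0) = 11: C = 11.
Particular solution: y = 11e^(-9x).


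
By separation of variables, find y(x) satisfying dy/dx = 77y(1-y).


Separate: dy/[y(1-y)] = 77 dx.
Partial fractions: 1/[y(1-y)] = 1/y + 1/(1-y).
Integrate: ln|y/(1-y)| = 77x + C₀.
Solve for y: y = 1/(1 + Ce^(-77x)).


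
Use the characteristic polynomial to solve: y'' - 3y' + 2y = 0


Characteristic equation: r² - 3r + 2 = 0.
Factor: (r - 1)(r - 2) = 0 ⇒ r = 1, 2 (distinct real).
General solution: y = C₁e^(x) + C₂e^(2x).


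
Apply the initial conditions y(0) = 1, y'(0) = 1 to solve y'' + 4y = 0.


Characteristic roots of r² + 4 = 0 are ±2i, so y = C₁cos(2x) + C₂sin(2x).
Apply y(0) = 1: C₁ = 1. Differentiate and apply y'(0) = 1: 2·C₂ = 1, so C₂ = 1/2.
Particular solution: y = cos(2x) + (1/2)sin(2x).


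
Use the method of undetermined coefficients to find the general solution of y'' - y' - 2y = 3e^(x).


Characteristic roots of r² - r - 2 = 0 are 2, -1.
y_h = C₁e^(2x) + C₂e^(-x).
Forcing exponent 1 is not a characteristic root; try y_p = Ae^(x).
Substitute: A·(1 + (-1)·1 + (-2)) = A·-2 = 3, so A = -3/2.
General solution: y = C₁e^(2x) + C₂e^(-x) - (3/2)e^(x).


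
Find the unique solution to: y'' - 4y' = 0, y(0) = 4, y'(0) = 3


Characteristic roots of r² - 4r = 0 are 0, 4.
General solution y = c₁ + c₂ e^(4x).
Apply y(0) = 4: c₁ + c₂ = 4. Apply y'(0) = 3: 0 c₁ + 4 c₂ = 3.
Solve: c₁ = 13/4, c₂ = 3/4.
Particular solution: y = 13/4 + (3/4)e^(4x).


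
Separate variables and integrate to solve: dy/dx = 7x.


Integrate both sides with respect to x: y = ∫ 7x dx = (7/2)x^2 + C.


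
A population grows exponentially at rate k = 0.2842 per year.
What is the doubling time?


Exponential growth: P(t) = P₀ e^(0.2842t). Set P(t)/P₀ = 2: e^(0.2842t) = 2.
Solve: t = ln(2)/0.2842 ≈ 2.44 years.


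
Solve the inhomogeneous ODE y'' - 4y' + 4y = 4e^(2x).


Characteristic polynomial (r - 2)² = 0; repeated root r = 2.
y_h = (C₁ + C₂x)e^(2x). Forcing matches the repeated root (resonance), so try y_p = Ax² e^(2x).
Substitute and solve for A: 2A = 4, so A = 2.
General solution: y = (C₁ + C₂x + 2x²)e^(2x).


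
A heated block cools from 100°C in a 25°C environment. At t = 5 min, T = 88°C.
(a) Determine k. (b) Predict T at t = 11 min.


Newton's law: T(t) = T_a + (T₀ - T_a)e^(-kt).
(a) Use T(5) = 88: (88 - 25)/(100 - 25) = e^(-k·5), so k = -ln(0.840)/5 ≈ 0.0349.
(b) Apply k to t = 11: T(11) = 25 + (75)e^(-0.384) ≈ 76.1°C.


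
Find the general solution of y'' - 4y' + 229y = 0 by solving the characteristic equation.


Characteristic equation: r² - 4r + 229 = 0.
Discriminant is negative; roots r = 2 ± 15i (complex conjugate pair).
General solution uses e^(α x)(C₁ cos(β x) + C₂ sin(β x)): y = e^(2x)(C₁cos(15x) + C₂sin(15x)).


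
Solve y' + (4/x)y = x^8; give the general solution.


P(x) = 4/x ⇒ μ = x^4.
(x^4 y)' = x^4·x^8 = x^12.
Integrate: x^4 y = x^13/(13) + C.
Solve for y: y = (1/13)x^9 + C/x^4.


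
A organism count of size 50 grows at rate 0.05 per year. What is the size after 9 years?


The ODE dP/dt = 0.05P has solution P(t) = P(0)e^(0.05t).
Substitute P(0) = 50 and t = 9: P(9) = 50 e^(0.45) ≈ 78.


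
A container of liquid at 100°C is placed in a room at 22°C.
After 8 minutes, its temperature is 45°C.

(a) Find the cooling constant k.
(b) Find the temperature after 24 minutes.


Newton's law: T(t) = T_a + (T₀ - T_a)e^(-kt).
(a) Use T(8) = 45: (45 - 22)/(100 - 22) = e^(-k·8), so k = -ln(0.295)/8 ≈ 0.1527.
(b) Apply k to t = 24: T(24) = 22 + (78)e^(-3.664) ≈ 24.0°C.


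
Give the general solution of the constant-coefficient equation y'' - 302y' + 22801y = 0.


Characteristic equation: r² - 302r + 22801 = 0, i.e. (r - 151)² = 0.
Repeated root r = 151; include an x factor for the second linearly independent solution.
General solution: y = (C₁ + C₂x)e^(151x).


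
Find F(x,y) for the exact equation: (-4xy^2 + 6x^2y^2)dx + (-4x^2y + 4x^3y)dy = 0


Check exactness: ∂M/∂y = -8xy + 12x^2y and ∂N/∂x = -8xy + 12x^2y; equal, so the equation is exact.
Integrate M with respect to x (treating y as constant): ∫M dx = -2x^2y^2 + 2x^3y^2 + h(y).
Differentiate w.r.t. y and set equal to N: all terms match, so h'(y) = 0 and h is a constant absorbed into C.
General solution: -2x^2y^2 + 2x^3y^2 = C.


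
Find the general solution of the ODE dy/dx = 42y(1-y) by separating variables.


Separate: dy/[y(1-y)] = 42 dx.
Partial fractions: 1/[y(1-y)] = 1/y + 1/(1-y).
Integrate: ln|y/(1-y)| = 42x + C₀.
Solve for y: y = 1/(1 + Ce^(-42x)).


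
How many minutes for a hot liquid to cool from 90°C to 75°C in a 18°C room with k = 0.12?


From T(t) = T_a + (T₀ - T_a)e^(-kt), set T(t) = 75:
(75 - 18) / (90 - 18) = e^(-0.12t), so t = -ln(0.792)/0.12 ≈ 1.9 minutes.


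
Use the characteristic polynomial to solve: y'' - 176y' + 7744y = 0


Characteristic equation: r² - 176r + 7744 = 0, i.e. (r - 88)² = 0.
Repeated root r = 88; include an x factor for the second linearly independent solution.
General solution: y = (C₁ + C₂x)e^(88x).


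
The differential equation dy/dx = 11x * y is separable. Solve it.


Separate variables: dy/y = 11x dx.
Integrate: ln|y| = (11/2)x^2 + C₀.
Exponentiate: y = Ce^((11/2)x^2).


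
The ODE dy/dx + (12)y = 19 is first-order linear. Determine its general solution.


P(x) = 12, Q(x) = 19; integrating factor μ = e^(12x).
(μ y)' = 19e^(12x) ⇒ μ y = (19/12)e^(12x) + C.
Divide by μ: y = 19/12 + Ce^(-12x).


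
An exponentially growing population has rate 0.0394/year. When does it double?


Exponential growth: P(t) = P₀ e^(0.0394t). Set P(t)/P₀ = 2: e^(0.0394t) = 2.
Solve: t = ln(2)/0.0394 ≈ 17.59 years.


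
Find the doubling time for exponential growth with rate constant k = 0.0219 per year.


Exponential growth: P(t) = P₀ e^(0.0219t). Set P(t)/P₀ = 2: e^(0.0219t) = 2.
Solve: t = ln(2)/0.0219 ≈ 31.65 years.


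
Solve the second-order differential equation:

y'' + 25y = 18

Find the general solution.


Homogeneous part: r² + 25 = 0 ⇒ r = ±5i, so y_h = C₁cos(5x) + C₂sin(5x).
Try constant y_p = A; plug in: 25A = 18 ⇒ A = 18/25.
General solution: y = C₁cos(5x) + C₂sin(5x) + 18/25.


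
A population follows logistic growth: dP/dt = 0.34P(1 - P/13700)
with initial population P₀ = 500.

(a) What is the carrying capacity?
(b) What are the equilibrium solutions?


Logistic ODE dP/dt = 0.34P(1 - P/13700) has equilibria where dP/dt = 0, i.e. P = 0 or P = 13700.
The coefficient (1 - P/K) = 0 when P = K, identifying K = 13700 as the carrying capacity.
(a) K = 13700; (b) equilibria P = 0 and P = 13700.


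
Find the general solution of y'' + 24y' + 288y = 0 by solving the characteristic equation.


Characteristic equation: r² + 24r + 288 = 0.
Discriminant is negative; roots r = -12 ± 12i (complex conjugate pair).
General solution uses e^(α x)(C₁ cos(β x) + C₂ sin(β x)): y = e^(-12x)(C₁cos(12x) + C₂sin(12x)).


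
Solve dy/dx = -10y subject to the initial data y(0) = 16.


General solution of y' = -10y is y = Ce^(-10x).
Apply y(0) = 16: C = 16.
Particular solution: y = 16e^(-10x).


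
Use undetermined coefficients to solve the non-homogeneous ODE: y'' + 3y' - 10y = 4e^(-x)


Characteristic roots of r² + 3r - 10 = 0 are 2, -5.
y_h = C₁e^(2x) + C₂e^(-5x).
Forcing exponent -1 is not a characteristic root; try y_p = Ae^(-x).
Substitute: A·(1 + (3)·-1 + (-10)) = A·-12 = 4, so A = -1/3.
General solution: y = C₁e^(2x) + C₂e^(-5x) - (1/3)e^(-x).


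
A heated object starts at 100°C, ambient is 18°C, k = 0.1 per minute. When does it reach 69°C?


From T(t) = T_a + (T₀ - T_a)e^(-kt), set T(t) = 69:
(69 - 18) / (100 - 18) = e^(-0.1t), so t = -ln(0.622)/0.1 ≈ 4.7 minutes.


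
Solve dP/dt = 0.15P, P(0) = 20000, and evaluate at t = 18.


The ODE dP/dt = 0.15P has solution P(t) = P(0)e^(0.15t).
Substitute P(0) = 20000 and t = 18: P(18) = 20000 e^(2.70) ≈ 297595.


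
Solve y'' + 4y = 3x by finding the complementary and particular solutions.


Homogeneous: r² + 4 = 0 ⇒ r = ±2i, y_h = C₁cos(2x) + C₂sin(2x).
Polynomial forcing; try y_p = Ax + B. Then y_p'' + 4 y_p = 4(Ax + B) = 3x, so B = 0 and A = 3/4.
General solution: y = C₁cos(2x) + C₂sin(2x) + (3/4)x.


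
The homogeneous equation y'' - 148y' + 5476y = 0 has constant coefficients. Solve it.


Characteristic equation: r² - 148r + 5476 = 0, i.e. (r - 74)² = 0.
Repeated root r = 74; include an x factor for the second linearly independent solution.
General solution: y = (C₁ + C₂x)e^(74x).


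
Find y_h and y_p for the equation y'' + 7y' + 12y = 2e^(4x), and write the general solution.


Characteristic roots of r² + 7r + 12 = 0 are -3, -4.
y_h = C₁e^(-3x) + C₂e^(-4x).
Forcing exponent 4 is not a characteristic root; try y_p = Ae^(4x).
Substitute: A·(16 + (7)·4 + (12)) = A·56 = 2, so A = 1/28.
General solution: y = C₁e^(-3x) + C₂e^(-4x) + (1/28)e^(4x).


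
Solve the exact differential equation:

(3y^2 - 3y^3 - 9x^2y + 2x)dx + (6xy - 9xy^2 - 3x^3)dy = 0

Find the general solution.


Check exactness: ∂M/∂y = 6y - 9y^2 - 9x^2 and ∂N/∂x = 6y - 9y^2 - 9x^2; equal, so the equation is exact.
Integrate M with respect to x (treating y as constant): ∫M dx = 3xy^2 - 3xy^3 - 3x^3y + x^2 + h(y).
Differentiate w.r.t. y and set equal to N: all terms match, so h'(y) = 0 and h is a constant absorbed into C.
General solution: 3xy^2 - 3xy^3 - 3x^3y + x^2 = C.


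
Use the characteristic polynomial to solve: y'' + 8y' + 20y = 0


Characteristic equation: r² + 8r + 20 = 0.
Discriminant is negative; roots r = -4 ± 2i (complex conjugate pair).
General solution uses e^(α x)(C₁ cos(β x) + C₂ sin(β x)): y = e^(-4x)(C₁cos(2x) + C₂sin(2x)).


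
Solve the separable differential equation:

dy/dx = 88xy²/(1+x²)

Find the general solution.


Separate: dy/y² = 88x/(1+x²) dx.
Integrate LHS: ∫ dy/y² = -1/y.
Integrate RHS via u = 1+x²: 44ln(1+x²) + C.
Result: -1/y = 44ln(1+x²) + C.


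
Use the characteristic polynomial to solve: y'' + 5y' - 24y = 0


Characteristic equation: r² + 5r - 24 = 0.
Factor: (r + 8)(r - 3) = 0 ⇒ r = -8, 3 (distinct real).
General solution: y = C₁e^(-8x) + C₂e^(3x).


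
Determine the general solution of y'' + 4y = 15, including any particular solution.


Homogeneous part: r² + 4 = 0 ⇒ r = ±2i, so y_h = C₁cos(2x) + C₂sin(2x).
Try constant y_p = A; plug in: 4A = 15 ⇒ A = 15/4.
General solution: y = C₁cos(2x) + C₂sin(2x) + 15/4.


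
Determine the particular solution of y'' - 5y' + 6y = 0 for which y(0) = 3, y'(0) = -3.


Characteristic roots of r² - 5r + 6 = 0 are 2, 3.
General solution y = c₁ e^(2x) + c₂ e^(3x).
Apply y(0) = 3: c₁ + c₂ = 3. Apply y'(0) = -3: 2 c₁ + 3 c₂ = -3.
Solve: c₁ = 12, c₂ = -9.
Particular solution: y = 12e^(2x) - 9e^(3x).


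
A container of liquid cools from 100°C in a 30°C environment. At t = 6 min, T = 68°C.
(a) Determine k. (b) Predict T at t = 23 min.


Newton's law: T(t) = T_a + (T₀ - T_a)e^(-kt).
(a) Use T(6) = 68: (68 - 30)/(100 - 30) = e^(-k·6), so k = -ln(0.543)/6 ≈ 0.1018.
(b) Apply k to t = 23: T(23) = 30 + (70)e^(-2.342) ≈ 36.7°C.


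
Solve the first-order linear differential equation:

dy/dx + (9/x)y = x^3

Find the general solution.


P(x) = 9/x ⇒ μ = x^9.
(x^9 y)' = x^12 ⇒ x^9 y = x^13/(13) + C.
Solve for y: y = (1/13)x^4 + C/x^9.


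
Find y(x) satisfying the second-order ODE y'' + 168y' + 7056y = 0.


Characteristic equation: r² + 168r + 7056 = 0, i.e. (r + 84)² = 0.
Repeated root r = -84; include an x factor for the second linearly independent solution.
General solution: y = (C₁ + C₂x)e^(-84x).


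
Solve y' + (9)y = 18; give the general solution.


P(x) = 9, Q(x) = 18; integrating factor μ = e^(9x).
(μ y)' = 18e^(9x) ⇒ μ y = 2e^(9x) + C.
Divide by μ: y = 2 + Ce^(-9x).


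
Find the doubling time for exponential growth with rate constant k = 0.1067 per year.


Exponential growth: P(t) = P₀ e^(0.1067t). Set P(t)/P₀ = 2: e^(0.1067t) = 2.
Solve: t = ln(2)/0.1067 ≈ 6.50 years.


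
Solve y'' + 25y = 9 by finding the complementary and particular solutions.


Homogeneous part: r² + 25 = 0 ⇒ r = ±5i, so y_h = C₁cos(5x) + C₂sin(5x).
Try constant y_p = A; plug in: 25A = 9 ⇒ A = 9/25.
General solution: y = C₁cos(5x) + C₂sin(5x) + 9/25.


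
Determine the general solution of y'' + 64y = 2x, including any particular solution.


Homogeneous: r² + 64 = 0 ⇒ r = ±8i, y_h = C₁cos(8x) + C₂sin(8x).
Polynomial forcing; try y_p = Ax + B. Then y_p'' + 64 y_p = 64(Ax + B) = 2x, so B = 0 and A = 1/32.
General solution: y = C₁cos(8x) + C₂sin(8x) + (1/32)x.


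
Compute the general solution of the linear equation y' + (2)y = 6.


P(x) = 2, Q(x) = 6; integrating factor μ = e^(2x).
(μ y)' = 6e^(2x) ⇒ μ y = 3e^(2x) + C.
Divide by μ: y = 3 + Ce^(-2x).


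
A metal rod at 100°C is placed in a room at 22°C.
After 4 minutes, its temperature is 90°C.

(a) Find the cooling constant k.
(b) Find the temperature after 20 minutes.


Newton's law: T(t) = T_a + (T₀ - T_a)e^(-kt).
(a) Use T(4) = 90: (90 - 22)/(100 - 22) = e^(-k·4), so k = -ln(0.872)/4 ≈ 0.0343.
(b) Apply k to t = 20: T(20) = 22 + (78)e^(-0.686) ≈ 61.3°C.


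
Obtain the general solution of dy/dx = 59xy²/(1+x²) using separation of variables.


Separate: dy/y² = 59x/(1+x²) dx.
Integrate LHS: ∫ dy/y² = -1/y.
Integrate RHS via u = 1+x²: (59/2)ln(1+x²) + C.
Result: -1/y = (59/2)ln(1+x²) + C.


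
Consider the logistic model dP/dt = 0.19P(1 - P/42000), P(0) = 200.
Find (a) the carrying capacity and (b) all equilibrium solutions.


Logistic ODE dP/dt = 0.19P(1 - P/42000) has equilibria where dP/dt = 0, i.e. P = 0 or P = 42000.
The coefficient (1 - P/K) = 0 when P = K, identifying K = 42000 as the carrying capacity.
(a) K = 42000; (b) equilibria P = 0 and P = 42000.


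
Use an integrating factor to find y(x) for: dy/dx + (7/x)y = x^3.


P(x) = 7/x ⇒ μ = x^7.
(x^7 y)' = x^7·x^3 = x^10.
Integrate: x^7 y = x^11/(11) + C.
Solve for y: y = (1/11)x^4 + C/x^7.
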